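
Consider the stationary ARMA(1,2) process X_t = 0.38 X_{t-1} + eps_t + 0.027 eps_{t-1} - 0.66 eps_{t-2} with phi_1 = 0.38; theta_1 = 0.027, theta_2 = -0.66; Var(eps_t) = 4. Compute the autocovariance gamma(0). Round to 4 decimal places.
\gamma(0) = 5.8565

Multiply the model equation by X_{t-k} and take expectations. With theta_0 = psi_0 = 1 and psi_j the MA(infinity) weights, this gives
  gamma(k) - sum_i phi_i gamma(k-i) = c_k,
  c_k = sigma^2 * sum_{j=k..q} theta_j psi_{j-k}   (c_k = 0 for k > q),
using gamma(-m) = gamma(m).
psi-weights needed (psi_j = theta_j + sum_i phi_i psi_{j-i}):
  psi_1 = theta_1 + phi_1 = 0.027 + (0.38) = 0.407
  psi_2 = theta_2 + phi_1 psi_1 = -0.66 + (0.38)(0.407) = -0.50534
Right-hand sides:
  c_0 = sigma^2 (1 + theta_1 psi_1 + theta_2 psi_2) = 4 * (1 + (0.027)(0.407) + (-0.66)(-0.50534)) = 4 * 1.344513 = 5.378054
  c_1 = sigma^2 (theta_1 + theta_2 psi_1) = 4 * (0.027 + (-0.66)(0.407)) = -0.96648
  c_2 = sigma^2 theta_2 = 4 * (-0.66) = -2.64
Equations for k = 0 and k = 1 (AR order 1):
  gamma(0) = phi_1 gamma(1) + c_0
  gamma(1) = phi_1 gamma(0) + c_1
Substituting the second into the first: gamma(0) (1 - phi_1^2) = c_0 + phi_1 c_1, so
  gamma(0) = (c_0 + phi_1 c_1) / (1 - phi_1^2) = (5.378054 + (0.38)(-0.96648)) / (1 - (0.38)^2) = 5.010791 / 0.8556 = 5.856465.
Therefore gamma(0) = 5.8565 (to 4 decimal places).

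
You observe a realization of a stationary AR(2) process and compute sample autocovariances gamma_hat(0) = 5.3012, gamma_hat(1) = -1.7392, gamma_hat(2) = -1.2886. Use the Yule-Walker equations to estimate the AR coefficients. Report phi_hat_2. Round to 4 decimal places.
\hat\phi_{2} = -0.3930

The Yule-Walker equations for an AR(p) process read, in matrix form,
  Gamma_p phi = r_p,   with   (Gamma_p)_{ij} = gamma(|i - j|),
                       (r_p)_i = gamma(i),   i,j = 1..p.
Substitute the sample gammas (Toeplitz matrix and right-hand side of size 2):
  Gamma_p = [[5.3012, -1.7392], [-1.7392, 5.3012]]
  r_p     = [-1.7392, -1.2886]
Written out:
  5.3012 phi_1 - 1.7392 phi_2 = -1.7392
  -1.7392 phi_1 + 5.3012 phi_2 = -1.2886
Solve by Cramer's rule:
  det = gamma(0)^2 - gamma(1)^2 = (5.3012)^2 - (-1.7392)^2 = 28.10272144 - 3.02481664 = 25.0779048
  phi_hat_1 = [gamma(1) gamma(0) - gamma(1) gamma(2)] / det = [(-1.7392)(5.3012) - (-1.7392)(-1.2886)] / 25.0779048 = -11.46098016 / 25.0779048 = -0.457
  phi_hat_2 = [gamma(0) gamma(2) - gamma(1)^2] / det = [(5.3012)(-1.2886) - (-1.7392)^2] / 25.0779048 = -9.85594296 / 25.0779048 = -0.393
So phi_hat = [-0.4570, -0.3930].
Therefore phi_hat_2 = -0.3930.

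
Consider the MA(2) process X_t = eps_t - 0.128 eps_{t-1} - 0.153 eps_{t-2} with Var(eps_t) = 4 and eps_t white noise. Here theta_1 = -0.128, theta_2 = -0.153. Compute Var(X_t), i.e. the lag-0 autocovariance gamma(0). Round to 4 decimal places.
\gamma(0) = 4.1592

For an MA(q) process X_t = eps_t + sum_i theta_i eps_{t-i} with
Var(eps_t) = sigma^2, the variance is
  gamma(0) = sigma^2 * (1 + sum_i theta_i^2).
  sum_i theta_i^2 = (-0.128)^2 + (-0.153)^2 = 0.016384 + 0.023409 = 0.039793.
  gamma(0) = 4 * (1 + 0.039793) = 4 * 1.039793 = 4.159172, which rounds to 4.1592.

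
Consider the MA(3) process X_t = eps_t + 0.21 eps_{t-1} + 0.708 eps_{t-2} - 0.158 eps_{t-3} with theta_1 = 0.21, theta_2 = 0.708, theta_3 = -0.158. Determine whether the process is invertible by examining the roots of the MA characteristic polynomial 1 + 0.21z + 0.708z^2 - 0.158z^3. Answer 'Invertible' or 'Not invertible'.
\text{Invertible}

The MA(q) characteristic polynomial is P(z) = 1 + 0.21z + 0.708z^2 - 0.158z^3.
Invertibility requires all roots to lie outside the unit circle, i.e. |z| > 1 for every root.
Degree 3: look for a simple real root z0 first, then factor out (1 - z/z0) and solve the remaining quadratic.
Testing z0 = 5: P(5) = 1 + (0.21)(5) + (0.708)(5)^2 + (-0.158)(5)^3
  = 1 + (1.05) + (17.7) + (-19.75) = 0.  So z_0 = 5 is a root, |z_0| = 5.
Divide out the factor (1 - 0.2 z) = (1 - z/z0) (since 1/z0 = 0.2):
  P(z) = (1 - 0.2 z)(1 + (0.41) z + (0.79) z^2)
  [check: z-coef 0.41 - (0.2) = 0.21; z^2-coef 0.79 - (0.2)(0.41) = 0.708; z^3-coef -(0.2)(0.79) = -0.158.]
Remaining roots from the quadratic factor 1 + (0.41) z + (0.79) z^2:
  Set 1 + (0.41) z + (0.79) z^2 = 0, i.e. a z^2 + b z + c = 0 with a = 0.79, b = 0.41, c = 1.
  Discriminant D = b^2 - 4ac = (0.41)^2 - 4*(0.79)*1 = 0.1681 - (3.16) = -2.9919.
  D < 0, so the roots are the complex-conjugate pair z = (-b +/- i sqrt(-D)) / (2a) = -0.2595 +/- 1.0948i.
  For a conjugate pair |z|^2 = z * conj(z) = (product of roots) = c/a = 1/(0.79) = 1.265823, so |z| = sqrt(1.265823) = 1.1251 for both roots.
Moduli of all roots: 5.0000, 1.1251, 1.1251.
All moduli strictly greater than 1? Yes.
Verdict: Invertible.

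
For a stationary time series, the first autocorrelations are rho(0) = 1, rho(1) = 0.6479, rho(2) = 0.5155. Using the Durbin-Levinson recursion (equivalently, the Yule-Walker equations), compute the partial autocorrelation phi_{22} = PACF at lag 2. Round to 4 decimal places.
\phi_{22} = 0.1650

The PACF at lag k is phi_{kk}, the last component of the solution
to the Yule-Walker system G_k phi = r_k where
  (G_k)_{ij} = rho(|i - j|), (r_k)_i = rho(i), i,j = 1..k.
Equivalently, Durbin-Levinson gives phi_{kk} iteratively:
  phi_{11} = rho(1)
  phi_{kk} = [rho(k) - sum_{j=1..k-1} phi_{k-1,j} rho(k-j)]
            / [1 - sum_{j=1..k-1} phi_{k-1,j} rho(j)],
  phi_{k,j} = phi_{k-1,j} - phi_{kk} phi_{k-1,k-j},  j = 1..k-1.
Step k = 1:
  phi_11 = rho(1) = 0.6479.
Step k = 2:
  phi_22 = [rho(2) - phi_11 rho(1)] / [1 - phi_11 rho(1)] = [0.5155 - (0.6479)(0.6479)] / [1 - (0.6479)(0.6479)]
         = 0.09572559 / 0.58022559 = 0.165.
Therefore phi_{22} = 0.1650.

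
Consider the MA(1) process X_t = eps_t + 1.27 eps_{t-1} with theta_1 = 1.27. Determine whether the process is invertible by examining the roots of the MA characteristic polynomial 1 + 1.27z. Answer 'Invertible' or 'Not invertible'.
\text{Not invertible}

The MA(q) characteristic polynomial is P(z) = 1 + 1.27z.
Invertibility requires all roots to lie outside the unit circle, i.e. |z| > 1 for every root.
This is linear in z: 1 + (1.27) z = 0  =>  z = -1/(1.27) = -0.787402,  |z| = 0.787402.
Moduli of all roots: 0.7874.
All moduli strictly greater than 1? No.
Verdict: Not invertible.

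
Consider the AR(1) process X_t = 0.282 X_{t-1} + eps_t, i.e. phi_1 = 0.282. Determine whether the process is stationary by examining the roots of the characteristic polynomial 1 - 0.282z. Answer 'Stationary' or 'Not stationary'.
\text{Stationary}

The AR(p) characteristic polynomial is P(z) = 1 - 0.282z.
Stationarity requires all roots to lie outside the unit circle, i.e. |z| > 1 for every root.
This is linear in z: 1 + (-0.282) z = 0  =>  z = -1/(-0.282) = 3.546099,  |z| = 3.546099.
Moduli of all roots: 3.5461.
All moduli strictly greater than 1? Yes.
Verdict: Stationary.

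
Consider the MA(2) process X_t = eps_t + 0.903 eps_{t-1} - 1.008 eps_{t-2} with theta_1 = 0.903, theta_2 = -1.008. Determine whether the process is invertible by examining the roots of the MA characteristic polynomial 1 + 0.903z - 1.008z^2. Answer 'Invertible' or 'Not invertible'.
\text{Not invertible}

The MA(q) characteristic polynomial is P(z) = 1 + 0.903z - 1.008z^2.
Invertibility requires all roots to lie outside the unit circle, i.e. |z| > 1 for every root.
Set 1 + (0.903) z + (-1.008) z^2 = 0, i.e. a z^2 + b z + c = 0 with a = -1.008, b = 0.903, c = 1.
Discriminant D = b^2 - 4ac = (0.903)^2 - 4*(-1.008)*1 = 0.815409 - (-4.032) = 4.847409.
D >= 0, so the roots are real: z = (-b +/- sqrt(D)) / (2a) = (-0.903 +/- 2.201683) / (-2.016).
  z_1 = (-0.903 + 2.201683) / (-2.016) = -0.6442,   |z_1| = 0.6442.
  z_2 = (-0.903 - 2.201683) / (-2.016) = 1.54,   |z_2| = 1.54.
Moduli of all roots: 0.6442, 1.5400.
All moduli strictly greater than 1? No.
Verdict: Not invertible.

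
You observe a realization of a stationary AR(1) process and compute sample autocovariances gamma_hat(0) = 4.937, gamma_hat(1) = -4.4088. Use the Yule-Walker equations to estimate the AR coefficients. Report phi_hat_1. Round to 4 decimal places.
\hat\phi_{1} = -0.8930

The Yule-Walker equations for an AR(p) process read, in matrix form,
  Gamma_p phi = r_p,   with   (Gamma_p)_{ij} = gamma(|i - j|),
                       (r_p)_i = gamma(i),   i,j = 1..p.
Substitute the sample gammas (Toeplitz matrix and right-hand side of size 1):
  Gamma_p = [[4.937]]
  r_p     = [-4.4088]
With p = 1 this is the single equation gamma(0) phi_1 = gamma(1):
  phi_hat_1 = gamma(1) / gamma(0) = -4.4088 / 4.937 = -0.8930.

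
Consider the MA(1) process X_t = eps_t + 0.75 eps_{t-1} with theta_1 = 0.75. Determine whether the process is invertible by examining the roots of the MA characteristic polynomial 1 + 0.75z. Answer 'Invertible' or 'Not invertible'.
\text{Invertible}

The MA(q) characteristic polynomial is P(z) = 1 + 0.75z.
Invertibility requires all roots to lie outside the unit circle, i.e. |z| > 1 for every root.
This is linear in z: 1 + (0.75) z = 0  =>  z = -1/(0.75) = -1.333333,  |z| = 1.333333.
Moduli of all roots: 1.3333.
All moduli strictly greater than 1? Yes.
Verdict: Invertible.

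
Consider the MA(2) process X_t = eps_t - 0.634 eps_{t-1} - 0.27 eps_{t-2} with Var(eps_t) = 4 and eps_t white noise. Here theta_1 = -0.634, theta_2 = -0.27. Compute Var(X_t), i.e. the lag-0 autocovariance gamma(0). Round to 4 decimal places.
\gamma(0) = 5.8994

For an MA(q) process X_t = eps_t + sum_i theta_i eps_{t-i} with
Var(eps_t) = sigma^2, the variance is
  gamma(0) = sigma^2 * (1 + sum_i theta_i^2).
  sum_i theta_i^2 = (-0.634)^2 + (-0.27)^2 = 0.401956 + 0.0729 = 0.474856.
  gamma(0) = 4 * (1 + 0.474856) = 4 * 1.474856 = 5.899424, which rounds to 5.8994.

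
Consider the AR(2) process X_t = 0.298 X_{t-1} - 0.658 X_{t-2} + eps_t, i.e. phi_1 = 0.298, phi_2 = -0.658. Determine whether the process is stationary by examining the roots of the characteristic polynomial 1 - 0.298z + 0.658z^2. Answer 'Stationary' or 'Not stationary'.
\text{Stationary}

The AR(p) characteristic polynomial is P(z) = 1 - 0.298z + 0.658z^2.
Stationarity requires all roots to lie outside the unit circle, i.e. |z| > 1 for every root.
Set 1 + (-0.298) z + (0.658) z^2 = 0, i.e. a z^2 + b z + c = 0 with a = 0.658, b = -0.298, c = 1.
Discriminant D = b^2 - 4ac = (-0.298)^2 - 4*(0.658)*1 = 0.088804 - (2.632) = -2.543196.
D < 0, so the roots are the complex-conjugate pair z = (-b +/- i sqrt(-D)) / (2a) = 0.2264 +/- 1.2118i.
For a conjugate pair |z|^2 = z * conj(z) = (product of roots) = c/a = 1/(0.658) = 1.519757, so |z| = sqrt(1.519757) = 1.2328 for both roots.
Moduli of all roots: 1.2328, 1.2328.
All moduli strictly greater than 1? Yes.
Verdict: Stationary.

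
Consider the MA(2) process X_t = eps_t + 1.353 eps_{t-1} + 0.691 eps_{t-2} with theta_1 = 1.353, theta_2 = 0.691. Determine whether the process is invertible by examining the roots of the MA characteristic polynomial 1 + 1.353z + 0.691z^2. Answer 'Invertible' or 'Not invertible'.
\text{Invertible}

The MA(q) characteristic polynomial is P(z) = 1 + 1.353z + 0.691z^2.
Invertibility requires all roots to lie outside the unit circle, i.e. |z| > 1 for every root.
Set 1 + (1.353) z + (0.691) z^2 = 0, i.e. a z^2 + b z + c = 0 with a = 0.691, b = 1.353, c = 1.
Discriminant D = b^2 - 4ac = (1.353)^2 - 4*(0.691)*1 = 1.830609 - (2.764) = -0.933391.
D < 0, so the roots are the complex-conjugate pair z = (-b +/- i sqrt(-D)) / (2a) = -0.979 +/- 0.6991i.
For a conjugate pair |z|^2 = z * conj(z) = (product of roots) = c/a = 1/(0.691) = 1.447178, so |z| = sqrt(1.447178) = 1.203 for both roots.
Moduli of all roots: 1.2030, 1.2030.
All moduli strictly greater than 1? Yes.
Verdict: Invertible.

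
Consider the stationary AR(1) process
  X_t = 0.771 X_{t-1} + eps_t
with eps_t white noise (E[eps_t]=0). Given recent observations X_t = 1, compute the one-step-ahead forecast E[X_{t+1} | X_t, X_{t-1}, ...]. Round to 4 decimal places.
E[X_{t+1} \mid \mathcal F_t] = 0.7710

For an AR(p) model X_t = c + sum_i phi_i X_{t-i} + eps_t, the
one-step-ahead conditional mean is
  E[X_{t+1} | X_t, ...] = c + sum_i phi_i X_{t+1-i}.
Substitute known values:
  E[X_{t+1} | ...] = (0.771) * (1)
                   = 0.7710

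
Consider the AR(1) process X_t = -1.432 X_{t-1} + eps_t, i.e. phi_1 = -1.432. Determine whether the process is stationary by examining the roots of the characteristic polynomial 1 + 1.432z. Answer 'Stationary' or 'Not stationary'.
\text{Not stationary}

The AR(p) characteristic polynomial is P(z) = 1 + 1.432z.
Stationarity requires all roots to lie outside the unit circle, i.e. |z| > 1 for every root.
This is linear in z: 1 + (1.432) z = 0  =>  z = -1/(1.432) = -0.698324,  |z| = 0.698324.
Moduli of all roots: 0.6983.
All moduli strictly greater than 1? No.
Verdict: Not stationary.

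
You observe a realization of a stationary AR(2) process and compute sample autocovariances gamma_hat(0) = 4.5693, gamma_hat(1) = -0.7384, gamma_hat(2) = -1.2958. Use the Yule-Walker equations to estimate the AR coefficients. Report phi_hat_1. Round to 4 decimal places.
\hat\phi_{1} = -0.2130

The Yule-Walker equations for an AR(p) process read, in matrix form,
  Gamma_p phi = r_p,   with   (Gamma_p)_{ij} = gamma(|i - j|),
                       (r_p)_i = gamma(i),   i,j = 1..p.
Substitute the sample gammas (Toeplitz matrix and right-hand side of size 2):
  Gamma_p = [[4.5693, -0.7384], [-0.7384, 4.5693]]
  r_p     = [-0.7384, -1.2958]
Written out:
  4.5693 phi_1 - 0.7384 phi_2 = -0.7384
  -0.7384 phi_1 + 4.5693 phi_2 = -1.2958
Solve by Cramer's rule:
  det = gamma(0)^2 - gamma(1)^2 = (4.5693)^2 - (-0.7384)^2 = 20.87850249 - 0.54523456 = 20.33326793
  phi_hat_1 = [gamma(1) gamma(0) - gamma(1) gamma(2)] / det = [(-0.7384)(4.5693) - (-0.7384)(-1.2958)] / 20.33326793 = -4.33078984 / 20.33326793 = -0.213
  phi_hat_2 = [gamma(0) gamma(2) - gamma(1)^2] / det = [(4.5693)(-1.2958) - (-0.7384)^2] / 20.33326793 = -6.4661335 / 20.33326793 = -0.318
So phi_hat = [-0.2130, -0.3180].
Therefore phi_hat_1 = -0.2130.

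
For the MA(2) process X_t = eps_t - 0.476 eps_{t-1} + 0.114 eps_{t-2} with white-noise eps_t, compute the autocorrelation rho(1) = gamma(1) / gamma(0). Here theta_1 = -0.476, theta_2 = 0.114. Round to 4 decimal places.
\rho(1) = -0.4278

For an MA(q) process with theta_0 = 1, the autocovariance is
  gamma(k) = sigma^2 * sum_{i=0..q-k} theta_i * theta_{i+k},
and rho(k) = gamma(k) / gamma(0). Sigma^2 cancels.
  numerator   = (1)*(-0.476) + (-0.476)*(0.114) = -0.530264.
  denominator = (1)^2 + (-0.476)^2 + (0.114)^2 = 1.239572.
  rho(1) = -0.530264 / 1.239572 = -0.4278.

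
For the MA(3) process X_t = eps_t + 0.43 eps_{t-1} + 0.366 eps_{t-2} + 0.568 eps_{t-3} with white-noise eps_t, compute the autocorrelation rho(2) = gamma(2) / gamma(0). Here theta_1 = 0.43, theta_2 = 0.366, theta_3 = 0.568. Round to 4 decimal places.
\rho(2) = 0.3718

For an MA(q) process with theta_0 = 1, the autocovariance is
  gamma(k) = sigma^2 * sum_{i=0..q-k} theta_i * theta_{i+k},
and rho(k) = gamma(k) / gamma(0). Sigma^2 cancels.
  numerator   = (1)*(0.366) + (0.43)*(0.568) = 0.61024.
  denominator = (1)^2 + (0.43)^2 + (0.366)^2 + (0.568)^2 = 1.64148.
  rho(2) = 0.61024 / 1.64148 = 0.3718.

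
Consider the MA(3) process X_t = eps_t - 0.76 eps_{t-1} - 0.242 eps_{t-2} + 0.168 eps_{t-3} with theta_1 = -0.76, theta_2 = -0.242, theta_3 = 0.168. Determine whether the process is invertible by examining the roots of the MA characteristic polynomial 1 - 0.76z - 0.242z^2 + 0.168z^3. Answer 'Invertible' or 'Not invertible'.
\text{Invertible}

The MA(q) characteristic polynomial is P(z) = 1 - 0.76z - 0.242z^2 + 0.168z^3.
Invertibility requires all roots to lie outside the unit circle, i.e. |z| > 1 for every root.
Degree 3: look for a simple real root z0 first, then factor out (1 - z/z0) and solve the remaining quadratic.
Testing z0 = 1.25: P(1.25) = 1 + (-0.76)(1.25) + (-0.242)(1.25)^2 + (0.168)(1.25)^3
  = 1 + (-0.95) + (-0.378125) + (0.328125) = 0.  So z_0 = 1.25 is a root, |z_0| = 1.25.
Divide out the factor (1 - 0.8 z) = (1 - z/z0) (since 1/z0 = 0.8):
  P(z) = (1 - 0.8 z)(1 + (0.04) z + (-0.21) z^2)
  [check: z-coef 0.04 - (0.8) = -0.76; z^2-coef -0.21 - (0.8)(0.04) = -0.242; z^3-coef -(0.8)(-0.21) = 0.168.]
Remaining roots from the quadratic factor 1 + (0.04) z + (-0.21) z^2:
  Set 1 + (0.04) z + (-0.21) z^2 = 0, i.e. a z^2 + b z + c = 0 with a = -0.21, b = 0.04, c = 1.
  Discriminant D = b^2 - 4ac = (0.04)^2 - 4*(-0.21)*1 = 0.0016 - (-0.84) = 0.8416.
  D >= 0, so the roots are real: z = (-b +/- sqrt(D)) / (2a) = (-0.04 +/- 0.917388) / (-0.42).
    z_1 = (-0.04 + 0.917388) / (-0.42) = -2.089,   |z_1| = 2.089.
    z_2 = (-0.04 - 0.917388) / (-0.42) = 2.2795,   |z_2| = 2.2795.
Moduli of all roots: 1.2500, 2.0890, 2.2795.
All moduli strictly greater than 1? Yes.
Verdict: Invertible.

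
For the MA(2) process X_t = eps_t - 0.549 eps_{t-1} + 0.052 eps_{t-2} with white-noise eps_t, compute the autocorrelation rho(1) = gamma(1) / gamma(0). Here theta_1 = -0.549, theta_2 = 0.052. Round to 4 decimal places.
\rho(1) = -0.4429

For an MA(q) process with theta_0 = 1, the autocovariance is
  gamma(k) = sigma^2 * sum_{i=0..q-k} theta_i * theta_{i+k},
and rho(k) = gamma(k) / gamma(0). Sigma^2 cancels.
  numerator   = (1)*(-0.549) + (-0.549)*(0.052) = -0.577548.
  denominator = (1)^2 + (-0.549)^2 + (0.052)^2 = 1.304105.
  rho(1) = -0.577548 / 1.304105 = -0.4429.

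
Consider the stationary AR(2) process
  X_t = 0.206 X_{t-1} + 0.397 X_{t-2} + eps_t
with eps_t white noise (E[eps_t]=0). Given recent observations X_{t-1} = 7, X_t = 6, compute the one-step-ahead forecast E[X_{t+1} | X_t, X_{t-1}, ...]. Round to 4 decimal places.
E[X_{t+1} \mid \mathcal F_t] = 4.0150

For an AR(p) model X_t = c + sum_i phi_i X_{t-i} + eps_t, the
one-step-ahead conditional mean is
  E[X_{t+1} | X_t, ...] = c + sum_i phi_i X_{t+1-i}.
Substitute known values:
  E[X_{t+1} | ...] = (0.206) * (6) + (0.397) * (7)
                   = 4.0150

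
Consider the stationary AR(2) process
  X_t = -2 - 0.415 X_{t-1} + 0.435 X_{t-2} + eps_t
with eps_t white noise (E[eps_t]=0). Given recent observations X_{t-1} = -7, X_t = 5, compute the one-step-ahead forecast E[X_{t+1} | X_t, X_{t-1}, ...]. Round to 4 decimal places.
E[X_{t+1} \mid \mathcal F_t] = -7.1200

For an AR(p) model X_t = c + sum_i phi_i X_{t-i} + eps_t, the
one-step-ahead conditional mean is
  E[X_{t+1} | X_t, ...] = c + sum_i phi_i X_{t+1-i}.
Substitute known values:
  E[X_{t+1} | ...] = -2 + (-0.415) * (5) + (0.435) * (-7)
                   = -7.1200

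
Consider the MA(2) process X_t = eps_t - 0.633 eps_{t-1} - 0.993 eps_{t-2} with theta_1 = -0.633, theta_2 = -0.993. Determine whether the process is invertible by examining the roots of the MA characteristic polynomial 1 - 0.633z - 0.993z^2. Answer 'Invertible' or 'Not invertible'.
\text{Not invertible}

The MA(q) characteristic polynomial is P(z) = 1 - 0.633z - 0.993z^2.
Invertibility requires all roots to lie outside the unit circle, i.e. |z| > 1 for every root.
Set 1 + (-0.633) z + (-0.993) z^2 = 0, i.e. a z^2 + b z + c = 0 with a = -0.993, b = -0.633, c = 1.
Discriminant D = b^2 - 4ac = (-0.633)^2 - 4*(-0.993)*1 = 0.400689 - (-3.972) = 4.372689.
D >= 0, so the roots are real: z = (-b +/- sqrt(D)) / (2a) = (0.633 +/- 2.091098) / (-1.986).
  z_1 = (0.633 + 2.091098) / (-1.986) = -1.3717,   |z_1| = 1.3717.
  z_2 = (0.633 - 2.091098) / (-1.986) = 0.7342,   |z_2| = 0.7342.
Moduli of all roots: 1.3717, 0.7342.
All moduli strictly greater than 1? No.
Verdict: Not invertible.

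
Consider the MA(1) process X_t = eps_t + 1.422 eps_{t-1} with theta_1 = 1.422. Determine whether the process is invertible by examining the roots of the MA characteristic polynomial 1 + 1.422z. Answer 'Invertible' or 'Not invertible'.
\text{Not invertible}

The MA(q) characteristic polynomial is P(z) = 1 + 1.422z.
Invertibility requires all roots to lie outside the unit circle, i.e. |z| > 1 for every root.
This is linear in z: 1 + (1.422) z = 0  =>  z = -1/(1.422) = -0.703235,  |z| = 0.703235.
Moduli of all roots: 0.7032.
All moduli strictly greater than 1? No.
Verdict: Not invertible.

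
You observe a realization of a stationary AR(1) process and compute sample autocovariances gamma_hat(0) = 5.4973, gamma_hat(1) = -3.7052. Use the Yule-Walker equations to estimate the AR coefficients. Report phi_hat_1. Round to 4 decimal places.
\hat\phi_{1} = -0.6740

The Yule-Walker equations for an AR(p) process read, in matrix form,
  Gamma_p phi = r_p,   with   (Gamma_p)_{ij} = gamma(|i - j|),
                       (r_p)_i = gamma(i),   i,j = 1..p.
Substitute the sample gammas (Toeplitz matrix and right-hand side of size 1):
  Gamma_p = [[5.4973]]
  r_p     = [-3.7052]
With p = 1 this is the single equation gamma(0) phi_1 = gamma(1):
  phi_hat_1 = gamma(1) / gamma(0) = -3.7052 / 5.4973 = -0.6740.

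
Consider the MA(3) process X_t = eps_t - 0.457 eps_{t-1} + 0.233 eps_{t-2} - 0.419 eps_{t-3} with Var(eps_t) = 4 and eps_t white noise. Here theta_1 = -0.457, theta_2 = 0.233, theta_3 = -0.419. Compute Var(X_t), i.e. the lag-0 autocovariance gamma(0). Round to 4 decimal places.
\gamma(0) = 5.7548

For an MA(q) process X_t = eps_t + sum_i theta_i eps_{t-i} with
Var(eps_t) = sigma^2, the variance is
  gamma(0) = sigma^2 * (1 + sum_i theta_i^2).
  sum_i theta_i^2 = (-0.457)^2 + (0.233)^2 + (-0.419)^2 = 0.208849 + 0.054289 + 0.175561 = 0.438699.
  gamma(0) = 4 * (1 + 0.438699) = 4 * 1.438699 = 5.754796, which rounds to 5.7548.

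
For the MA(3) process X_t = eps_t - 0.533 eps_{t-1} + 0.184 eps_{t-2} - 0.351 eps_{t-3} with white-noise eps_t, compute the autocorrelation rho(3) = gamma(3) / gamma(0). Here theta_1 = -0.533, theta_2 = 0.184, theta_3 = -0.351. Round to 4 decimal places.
\rho(3) = -0.2436

For an MA(q) process with theta_0 = 1, the autocovariance is
  gamma(k) = sigma^2 * sum_{i=0..q-k} theta_i * theta_{i+k},
and rho(k) = gamma(k) / gamma(0). Sigma^2 cancels.
  numerator   = (1)*(-0.351) = -0.351.
  denominator = (1)^2 + (-0.533)^2 + (0.184)^2 + (-0.351)^2 = 1.441146.
  rho(3) = -0.351 / 1.441146 = -0.2436.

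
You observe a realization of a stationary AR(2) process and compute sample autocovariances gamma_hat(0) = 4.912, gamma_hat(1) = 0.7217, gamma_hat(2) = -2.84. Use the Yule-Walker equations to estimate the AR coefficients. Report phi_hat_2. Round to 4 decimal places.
\hat\phi_{2} = -0.6130

The Yule-Walker equations for an AR(p) process read, in matrix form,
  Gamma_p phi = r_p,   with   (Gamma_p)_{ij} = gamma(|i - j|),
                       (r_p)_i = gamma(i),   i,j = 1..p.
Substitute the sample gammas (Toeplitz matrix and right-hand side of size 2):
  Gamma_p = [[4.912, 0.7217], [0.7217, 4.912]]
  r_p     = [0.7217, -2.84]
Written out:
  4.912 phi_1 + 0.7217 phi_2 = 0.7217
  0.7217 phi_1 + 4.912 phi_2 = -2.84
Solve by Cramer's rule:
  det = gamma(0)^2 - gamma(1)^2 = (4.912)^2 - (0.7217)^2 = 24.127744 - 0.52085089 = 23.60689311
  phi_hat_1 = [gamma(1) gamma(0) - gamma(1) gamma(2)] / det = [(0.7217)(4.912) - (0.7217)(-2.84)] / 23.60689311 = 5.5946184 / 23.60689311 = 0.237
  phi_hat_2 = [gamma(0) gamma(2) - gamma(1)^2] / det = [(4.912)(-2.84) - (0.7217)^2] / 23.60689311 = -14.47093089 / 23.60689311 = -0.613
So phi_hat = [0.2370, -0.6130].
Therefore phi_hat_2 = -0.6130.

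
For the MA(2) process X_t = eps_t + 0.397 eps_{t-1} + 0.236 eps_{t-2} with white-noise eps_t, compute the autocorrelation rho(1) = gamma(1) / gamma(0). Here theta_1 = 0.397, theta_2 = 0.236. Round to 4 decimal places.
\rho(1) = 0.4044

For an MA(q) process with theta_0 = 1, the autocovariance is
  gamma(k) = sigma^2 * sum_{i=0..q-k} theta_i * theta_{i+k},
and rho(k) = gamma(k) / gamma(0). Sigma^2 cancels.
  numerator   = (1)*(0.397) + (0.397)*(0.236) = 0.490692.
  denominator = (1)^2 + (0.397)^2 + (0.236)^2 = 1.213305.
  rho(1) = 0.490692 / 1.213305 = 0.4044.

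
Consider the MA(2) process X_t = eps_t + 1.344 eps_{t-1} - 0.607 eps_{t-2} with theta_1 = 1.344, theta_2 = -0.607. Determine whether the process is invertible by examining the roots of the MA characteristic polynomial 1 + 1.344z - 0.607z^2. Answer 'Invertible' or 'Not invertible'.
\text{Not invertible}

The MA(q) characteristic polynomial is P(z) = 1 + 1.344z - 0.607z^2.
Invertibility requires all roots to lie outside the unit circle, i.e. |z| > 1 for every root.
Set 1 + (1.344) z + (-0.607) z^2 = 0, i.e. a z^2 + b z + c = 0 with a = -0.607, b = 1.344, c = 1.
Discriminant D = b^2 - 4ac = (1.344)^2 - 4*(-0.607)*1 = 1.806336 - (-2.428) = 4.234336.
D >= 0, so the roots are real: z = (-b +/- sqrt(D)) / (2a) = (-1.344 +/- 2.05775) / (-1.214).
  z_1 = (-1.344 + 2.05775) / (-1.214) = -0.5879,   |z_1| = 0.5879.
  z_2 = (-1.344 - 2.05775) / (-1.214) = 2.8021,   |z_2| = 2.8021.
Moduli of all roots: 0.5879, 2.8021.
All moduli strictly greater than 1? No.
Verdict: Not invertible.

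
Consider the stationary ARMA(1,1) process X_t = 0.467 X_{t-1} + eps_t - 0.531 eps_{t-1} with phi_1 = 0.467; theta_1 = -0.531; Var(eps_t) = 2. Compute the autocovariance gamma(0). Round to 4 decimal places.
\gamma(0) = 2.0105

Multiply the model equation by X_{t-k} and take expectations. With theta_0 = psi_0 = 1 and psi_j the MA(infinity) weights, this gives
  gamma(k) - sum_i phi_i gamma(k-i) = c_k,
  c_k = sigma^2 * sum_{j=k..q} theta_j psi_{j-k}   (c_k = 0 for k > q),
using gamma(-m) = gamma(m).
psi-weights needed (psi_j = theta_j + sum_i phi_i psi_{j-i}):
  psi_1 = theta_1 + phi_1 = -0.531 + (0.467) = -0.064
Right-hand sides:
  c_0 = sigma^2 (1 + theta_1 psi_1) = 2 * (1 + (-0.531)(-0.064)) = 2 * 1.033984 = 2.067968
  c_1 = sigma^2 theta_1 = 2 * (-0.531) = -1.062
  c_2 = 0
Equations for k = 0 and k = 1 (AR order 1):
  gamma(0) = phi_1 gamma(1) + c_0
  gamma(1) = phi_1 gamma(0) + c_1
Substituting the second into the first: gamma(0) (1 - phi_1^2) = c_0 + phi_1 c_1, so
  gamma(0) = (c_0 + phi_1 c_1) / (1 - phi_1^2) = (2.067968 + (0.467)(-1.062)) / (1 - (0.467)^2) = 1.572014 / 0.781911 = 2.010477.
Therefore gamma(0) = 2.0105 (to 4 decimal places).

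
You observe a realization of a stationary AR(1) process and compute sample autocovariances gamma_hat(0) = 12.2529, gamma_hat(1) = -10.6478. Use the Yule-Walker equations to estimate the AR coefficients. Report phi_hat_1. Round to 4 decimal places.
\hat\phi_{1} = -0.8690

The Yule-Walker equations for an AR(p) process read, in matrix form,
  Gamma_p phi = r_p,   with   (Gamma_p)_{ij} = gamma(|i - j|),
                       (r_p)_i = gamma(i),   i,j = 1..p.
Substitute the sample gammas (Toeplitz matrix and right-hand side of size 1):
  Gamma_p = [[12.2529]]
  r_p     = [-10.6478]
With p = 1 this is the single equation gamma(0) phi_1 = gamma(1):
  phi_hat_1 = gamma(1) / gamma(0) = -10.6478 / 12.2529 = -0.8690.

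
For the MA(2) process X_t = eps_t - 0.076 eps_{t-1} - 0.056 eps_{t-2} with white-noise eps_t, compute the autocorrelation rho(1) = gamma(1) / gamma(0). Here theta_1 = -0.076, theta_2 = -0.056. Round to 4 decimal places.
\rho(1) = -0.0711

For an MA(q) process with theta_0 = 1, the autocovariance is
  gamma(k) = sigma^2 * sum_{i=0..q-k} theta_i * theta_{i+k},
and rho(k) = gamma(k) / gamma(0). Sigma^2 cancels.
  numerator   = (1)*(-0.076) + (-0.076)*(-0.056) = -0.071744.
  denominator = (1)^2 + (-0.076)^2 + (-0.056)^2 = 1.008912.
  rho(1) = -0.071744 / 1.008912 = -0.0711.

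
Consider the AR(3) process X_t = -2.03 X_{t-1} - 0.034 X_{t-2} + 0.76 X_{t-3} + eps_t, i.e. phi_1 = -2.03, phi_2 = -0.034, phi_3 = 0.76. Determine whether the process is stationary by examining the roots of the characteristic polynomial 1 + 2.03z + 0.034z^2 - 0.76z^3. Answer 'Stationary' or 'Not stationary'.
\text{Not stationary}

The AR(p) characteristic polynomial is P(z) = 1 + 2.03z + 0.034z^2 - 0.76z^3.
Stationarity requires all roots to lie outside the unit circle, i.e. |z| > 1 for every root.
Degree 3: look for a simple real root z0 first, then factor out (1 - z/z0) and solve the remaining quadratic.
Testing z0 = -1.25: P(-1.25) = 1 + (2.03)(-1.25) + (0.034)(-1.25)^2 + (-0.76)(-1.25)^3
  = 1 + (-2.5375) + (0.053125) + (1.484375) = 0.  So z_0 = -1.25 is a root, |z_0| = 1.25.
Divide out the factor (1 + 0.8 z) = (1 - z/z0) (since 1/z0 = -0.8):
  P(z) = (1 + 0.8 z)(1 + (1.23) z + (-0.95) z^2)
  [check: z-coef 1.23 - (-0.8) = 2.03; z^2-coef -0.95 - (-0.8)(1.23) = 0.034; z^3-coef -(-0.8)(-0.95) = -0.76.]
Remaining roots from the quadratic factor 1 + (1.23) z + (-0.95) z^2:
  Set 1 + (1.23) z + (-0.95) z^2 = 0, i.e. a z^2 + b z + c = 0 with a = -0.95, b = 1.23, c = 1.
  Discriminant D = b^2 - 4ac = (1.23)^2 - 4*(-0.95)*1 = 1.5129 - (-3.8) = 5.3129.
  D >= 0, so the roots are real: z = (-b +/- sqrt(D)) / (2a) = (-1.23 +/- 2.304973) / (-1.9).
    z_1 = (-1.23 + 2.304973) / (-1.9) = -0.5658,   |z_1| = 0.5658.
    z_2 = (-1.23 - 2.304973) / (-1.9) = 1.8605,   |z_2| = 1.8605.
Moduli of all roots: 1.2500, 0.5658, 1.8605.
All moduli strictly greater than 1? No.
Verdict: Not stationary.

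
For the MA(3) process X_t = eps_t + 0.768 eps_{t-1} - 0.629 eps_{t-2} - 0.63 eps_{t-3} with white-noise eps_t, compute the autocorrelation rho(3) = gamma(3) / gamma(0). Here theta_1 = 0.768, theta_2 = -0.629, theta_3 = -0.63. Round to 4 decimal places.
\rho(3) = -0.2644

For an MA(q) process with theta_0 = 1, the autocovariance is
  gamma(k) = sigma^2 * sum_{i=0..q-k} theta_i * theta_{i+k},
and rho(k) = gamma(k) / gamma(0). Sigma^2 cancels.
  numerator   = (1)*(-0.63) = -0.63.
  denominator = (1)^2 + (0.768)^2 + (-0.629)^2 + (-0.63)^2 = 2.382365.
  rho(3) = -0.63 / 2.382365 = -0.2644.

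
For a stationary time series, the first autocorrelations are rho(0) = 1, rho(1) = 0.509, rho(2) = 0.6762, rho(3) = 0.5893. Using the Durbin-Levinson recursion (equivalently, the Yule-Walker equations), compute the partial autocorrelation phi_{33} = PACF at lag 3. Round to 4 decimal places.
\phi_{33} = 0.3010

The PACF at lag k is phi_{kk}, the last component of the solution
to the Yule-Walker system G_k phi = r_k where
  (G_k)_{ij} = rho(|i - j|), (r_k)_i = rho(i), i,j = 1..k.
Equivalently, Durbin-Levinson gives phi_{kk} iteratively:
  phi_{11} = rho(1)
  phi_{kk} = [rho(k) - sum_{j=1..k-1} phi_{k-1,j} rho(k-j)]
            / [1 - sum_{j=1..k-1} phi_{k-1,j} rho(j)],
  phi_{k,j} = phi_{k-1,j} - phi_{kk} phi_{k-1,k-j},  j = 1..k-1.
Step k = 1:
  phi_11 = rho(1) = 0.509.
Step k = 2:
  phi_22 = [rho(2) - phi_11 rho(1)] / [1 - phi_11 rho(1)] = [0.6762 - (0.509)(0.509)] / [1 - (0.509)(0.509)]
         = 0.417119 / 0.740919 = 0.562975.
  Update: phi_21 = phi_11 - phi_22 phi_11 = 0.509 - (0.562975)(0.509) = 0.222446.
Step k = 3:
  phi_33 = [rho(3) - phi_21 rho(2) - phi_22 rho(1)] / [1 - phi_21 rho(1) - phi_22 rho(2)]
    numerator   = 0.5893 - (0.222446)(0.6762) - (0.562975)(0.509) = 0.1523279
    denominator = 1 - (0.222446)(0.509) - (0.562975)(0.6762) = 0.50609136
  phi_33 = 0.1523279 / 0.50609136 = 0.301.
Therefore phi_{33} = 0.3010.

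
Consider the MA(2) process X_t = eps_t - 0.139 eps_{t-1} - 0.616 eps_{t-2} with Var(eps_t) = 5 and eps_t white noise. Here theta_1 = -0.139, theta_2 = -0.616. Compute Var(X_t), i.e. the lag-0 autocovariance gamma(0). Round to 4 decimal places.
\gamma(0) = 6.9939

For an MA(q) process X_t = eps_t + sum_i theta_i eps_{t-i} with
Var(eps_t) = sigma^2, the variance is
  gamma(0) = sigma^2 * (1 + sum_i theta_i^2).
  sum_i theta_i^2 = (-0.139)^2 + (-0.616)^2 = 0.019321 + 0.379456 = 0.398777.
  gamma(0) = 5 * (1 + 0.398777) = 5 * 1.398777 = 6.993885, which rounds to 6.9939.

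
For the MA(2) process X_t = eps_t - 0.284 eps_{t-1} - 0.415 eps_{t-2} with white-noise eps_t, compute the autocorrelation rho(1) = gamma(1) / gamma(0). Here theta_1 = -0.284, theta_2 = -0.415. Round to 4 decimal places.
\rho(1) = -0.1326

For an MA(q) process with theta_0 = 1, the autocovariance is
  gamma(k) = sigma^2 * sum_{i=0..q-k} theta_i * theta_{i+k},
and rho(k) = gamma(k) / gamma(0). Sigma^2 cancels.
  numerator   = (1)*(-0.284) + (-0.284)*(-0.415) = -0.16614.
  denominator = (1)^2 + (-0.284)^2 + (-0.415)^2 = 1.252881.
  rho(1) = -0.16614 / 1.252881 = -0.1326.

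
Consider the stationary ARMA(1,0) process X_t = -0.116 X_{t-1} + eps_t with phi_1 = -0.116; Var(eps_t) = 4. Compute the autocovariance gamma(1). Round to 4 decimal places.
\gamma(1) = -0.4703

Multiply the model equation by X_{t-k} and take expectations. With theta_0 = psi_0 = 1 and psi_j the MA(infinity) weights, this gives
  gamma(k) - sum_i phi_i gamma(k-i) = c_k,
  c_k = sigma^2 * sum_{j=k..q} theta_j psi_{j-k}   (c_k = 0 for k > q),
using gamma(-m) = gamma(m).
Pure AR (q = 0): c_0 = sigma^2 = 4, c_k = 0 for k >= 1.
Equations for k = 0 and k = 1 (AR order 1):
  gamma(0) = phi_1 gamma(1) + c_0
  gamma(1) = phi_1 gamma(0) + c_1
Substituting the second into the first: gamma(0) (1 - phi_1^2) = c_0 + phi_1 c_1, so
  gamma(0) = c_0 / (1 - phi_1^2) = 4 / (1 - (-0.116)^2) = 4 / 0.986544 = 4.054558.
  gamma(1) = phi_1 gamma(0) = (-0.116)(4.054558) = -0.470329.
Therefore gamma(1) = -0.4703 (to 4 decimal places).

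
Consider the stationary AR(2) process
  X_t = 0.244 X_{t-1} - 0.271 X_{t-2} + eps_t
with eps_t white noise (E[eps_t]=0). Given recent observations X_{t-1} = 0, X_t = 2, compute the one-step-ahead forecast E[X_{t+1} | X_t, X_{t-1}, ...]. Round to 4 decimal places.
E[X_{t+1} \mid \mathcal F_t] = 0.4880

For an AR(p) model X_t = c + sum_i phi_i X_{t-i} + eps_t, the
one-step-ahead conditional mean is
  E[X_{t+1} | X_t, ...] = c + sum_i phi_i X_{t+1-i}.
Substitute known values:
  E[X_{t+1} | ...] = (0.244) * (2) + (-0.271) * (0)
                   = 0.4880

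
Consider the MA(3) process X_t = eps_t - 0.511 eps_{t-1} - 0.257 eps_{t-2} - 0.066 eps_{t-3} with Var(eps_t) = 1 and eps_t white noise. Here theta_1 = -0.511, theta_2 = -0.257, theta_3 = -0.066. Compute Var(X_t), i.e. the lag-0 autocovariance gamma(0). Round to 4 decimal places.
\gamma(0) = 1.3315

For an MA(q) process X_t = eps_t + sum_i theta_i eps_{t-i} with
Var(eps_t) = sigma^2, the variance is
  gamma(0) = sigma^2 * (1 + sum_i theta_i^2).
  sum_i theta_i^2 = (-0.511)^2 + (-0.257)^2 + (-0.066)^2 = 0.261121 + 0.066049 + 0.004356 = 0.331526.
  gamma(0) = 1 * (1 + 0.331526) = 1 * 1.331526 = 1.331526, which rounds to 1.3315.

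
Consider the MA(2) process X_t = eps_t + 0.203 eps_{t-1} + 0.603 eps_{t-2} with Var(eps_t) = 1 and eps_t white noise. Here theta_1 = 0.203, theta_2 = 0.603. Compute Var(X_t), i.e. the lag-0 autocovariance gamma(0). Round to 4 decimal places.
\gamma(0) = 1.4048

For an MA(q) process X_t = eps_t + sum_i theta_i eps_{t-i} with
Var(eps_t) = sigma^2, the variance is
  gamma(0) = sigma^2 * (1 + sum_i theta_i^2).
  sum_i theta_i^2 = (0.203)^2 + (0.603)^2 = 0.041209 + 0.363609 = 0.404818.
  gamma(0) = 1 * (1 + 0.404818) = 1 * 1.404818 = 1.404818, which rounds to 1.4048.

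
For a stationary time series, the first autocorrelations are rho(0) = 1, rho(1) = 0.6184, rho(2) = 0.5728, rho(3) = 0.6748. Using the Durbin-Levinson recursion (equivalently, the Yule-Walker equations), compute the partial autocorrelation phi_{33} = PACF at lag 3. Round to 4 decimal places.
\phi_{33} = 0.4279

The PACF at lag k is phi_{kk}, the last component of the solution
to the Yule-Walker system G_k phi = r_k where
  (G_k)_{ij} = rho(|i - j|), (r_k)_i = rho(i), i,j = 1..k.
Equivalently, Durbin-Levinson gives phi_{kk} iteratively:
  phi_{11} = rho(1)
  phi_{kk} = [rho(k) - sum_{j=1..k-1} phi_{k-1,j} rho(k-j)]
            / [1 - sum_{j=1..k-1} phi_{k-1,j} rho(j)],
  phi_{k,j} = phi_{k-1,j} - phi_{kk} phi_{k-1,k-j},  j = 1..k-1.
Step k = 1:
  phi_11 = rho(1) = 0.6184.
Step k = 2:
  phi_22 = [rho(2) - phi_11 rho(1)] / [1 - phi_11 rho(1)] = [0.5728 - (0.6184)(0.6184)] / [1 - (0.6184)(0.6184)]
         = 0.19038144 / 0.61758144 = 0.308269.
  Update: phi_21 = phi_11 - phi_22 phi_11 = 0.6184 - (0.308269)(0.6184) = 0.427766.
Step k = 3:
  phi_33 = [rho(3) - phi_21 rho(2) - phi_22 rho(1)] / [1 - phi_21 rho(1) - phi_22 rho(2)]
    numerator   = 0.6748 - (0.427766)(0.5728) - (0.308269)(0.6184) = 0.23914173
    denominator = 1 - (0.427766)(0.6184) - (0.308269)(0.5728) = 0.55889267
  phi_33 = 0.23914173 / 0.55889267 = 0.4279.
Therefore phi_{33} = 0.4279.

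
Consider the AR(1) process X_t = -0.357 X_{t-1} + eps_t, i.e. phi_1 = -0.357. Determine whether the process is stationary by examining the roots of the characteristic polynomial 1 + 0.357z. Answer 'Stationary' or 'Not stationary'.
\text{Stationary}

The AR(p) characteristic polynomial is P(z) = 1 + 0.357z.
Stationarity requires all roots to lie outside the unit circle, i.e. |z| > 1 for every root.
This is linear in z: 1 + (0.357) z = 0  =>  z = -1/(0.357) = -2.80112,  |z| = 2.80112.
Moduli of all roots: 2.8011.
All moduli strictly greater than 1? Yes.
Verdict: Stationary.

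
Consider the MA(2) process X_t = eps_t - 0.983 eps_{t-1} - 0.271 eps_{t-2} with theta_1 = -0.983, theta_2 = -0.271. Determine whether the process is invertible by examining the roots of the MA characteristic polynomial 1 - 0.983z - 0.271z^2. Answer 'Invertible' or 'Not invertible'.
\text{Not invertible}

The MA(q) characteristic polynomial is P(z) = 1 - 0.983z - 0.271z^2.
Invertibility requires all roots to lie outside the unit circle, i.e. |z| > 1 for every root.
Set 1 + (-0.983) z + (-0.271) z^2 = 0, i.e. a z^2 + b z + c = 0 with a = -0.271, b = -0.983, c = 1.
Discriminant D = b^2 - 4ac = (-0.983)^2 - 4*(-0.271)*1 = 0.966289 - (-1.084) = 2.050289.
D >= 0, so the roots are real: z = (-b +/- sqrt(D)) / (2a) = (0.983 +/- 1.431883) / (-0.542).
  z_1 = (0.983 + 1.431883) / (-0.542) = -4.4555,   |z_1| = 4.4555.
  z_2 = (0.983 - 1.431883) / (-0.542) = 0.8282,   |z_2| = 0.8282.
Moduli of all roots: 4.4555, 0.8282.
All moduli strictly greater than 1? No.
Verdict: Not invertible.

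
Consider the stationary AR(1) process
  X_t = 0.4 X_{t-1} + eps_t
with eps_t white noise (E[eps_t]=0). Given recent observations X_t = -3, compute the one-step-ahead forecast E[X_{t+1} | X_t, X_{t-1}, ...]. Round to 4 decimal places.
E[X_{t+1} \mid \mathcal F_t] = -1.2000

For an AR(p) model X_t = c + sum_i phi_i X_{t-i} + eps_t, the
one-step-ahead conditional mean is
  E[X_{t+1} | X_t, ...] = c + sum_i phi_i X_{t+1-i}.
Substitute known values:
  E[X_{t+1} | ...] = (0.4) * (-3)
                   = -1.2000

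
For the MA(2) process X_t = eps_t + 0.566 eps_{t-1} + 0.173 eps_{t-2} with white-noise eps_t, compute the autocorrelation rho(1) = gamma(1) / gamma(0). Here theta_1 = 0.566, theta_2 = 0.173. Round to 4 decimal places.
\rho(1) = 0.4917

For an MA(q) process with theta_0 = 1, the autocovariance is
  gamma(k) = sigma^2 * sum_{i=0..q-k} theta_i * theta_{i+k},
and rho(k) = gamma(k) / gamma(0). Sigma^2 cancels.
  numerator   = (1)*(0.566) + (0.566)*(0.173) = 0.663918.
  denominator = (1)^2 + (0.566)^2 + (0.173)^2 = 1.350285.
  rho(1) = 0.663918 / 1.350285 = 0.4917.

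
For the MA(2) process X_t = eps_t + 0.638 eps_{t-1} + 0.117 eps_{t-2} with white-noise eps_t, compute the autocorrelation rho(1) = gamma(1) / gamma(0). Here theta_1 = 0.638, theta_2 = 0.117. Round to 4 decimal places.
\rho(1) = 0.5016

For an MA(q) process with theta_0 = 1, the autocovariance is
  gamma(k) = sigma^2 * sum_{i=0..q-k} theta_i * theta_{i+k},
and rho(k) = gamma(k) / gamma(0). Sigma^2 cancels.
  numerator   = (1)*(0.638) + (0.638)*(0.117) = 0.712646.
  denominator = (1)^2 + (0.638)^2 + (0.117)^2 = 1.420733.
  rho(1) = 0.712646 / 1.420733 = 0.5016.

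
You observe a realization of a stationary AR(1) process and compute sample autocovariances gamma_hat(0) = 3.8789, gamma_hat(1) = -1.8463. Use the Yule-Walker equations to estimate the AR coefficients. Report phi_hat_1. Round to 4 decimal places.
\hat\phi_{1} = -0.4760

The Yule-Walker equations for an AR(p) process read, in matrix form,
  Gamma_p phi = r_p,   with   (Gamma_p)_{ij} = gamma(|i - j|),
                       (r_p)_i = gamma(i),   i,j = 1..p.
Substitute the sample gammas (Toeplitz matrix and right-hand side of size 1):
  Gamma_p = [[3.8789]]
  r_p     = [-1.8463]
With p = 1 this is the single equation gamma(0) phi_1 = gamma(1):
  phi_hat_1 = gamma(1) / gamma(0) = -1.8463 / 3.8789 = -0.4760.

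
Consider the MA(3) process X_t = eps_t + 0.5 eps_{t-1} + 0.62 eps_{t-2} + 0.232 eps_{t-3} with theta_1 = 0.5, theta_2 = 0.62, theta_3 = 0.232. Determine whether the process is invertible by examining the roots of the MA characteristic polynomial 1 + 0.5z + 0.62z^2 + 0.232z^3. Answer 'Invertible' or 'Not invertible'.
\text{Invertible}

The MA(q) characteristic polynomial is P(z) = 1 + 0.5z + 0.62z^2 + 0.232z^3.
Invertibility requires all roots to lie outside the unit circle, i.e. |z| > 1 for every root.
Degree 3: look for a simple real root z0 first, then factor out (1 - z/z0) and solve the remaining quadratic.
Testing z0 = -2.5: P(-2.5) = 1 + (0.5)(-2.5) + (0.62)(-2.5)^2 + (0.232)(-2.5)^3
  = 1 + (-1.25) + (3.875) + (-3.625) = 0.  So z_0 = -2.5 is a root, |z_0| = 2.5.
Divide out the factor (1 + 0.4 z) = (1 - z/z0) (since 1/z0 = -0.4):
  P(z) = (1 + 0.4 z)(1 + (0.1) z + (0.58) z^2)
  [check: z-coef 0.1 - (-0.4) = 0.5; z^2-coef 0.58 - (-0.4)(0.1) = 0.62; z^3-coef -(-0.4)(0.58) = 0.232.]
Remaining roots from the quadratic factor 1 + (0.1) z + (0.58) z^2:
  Set 1 + (0.1) z + (0.58) z^2 = 0, i.e. a z^2 + b z + c = 0 with a = 0.58, b = 0.1, c = 1.
  Discriminant D = b^2 - 4ac = (0.1)^2 - 4*(0.58)*1 = 0.01 - (2.32) = -2.31.
  D < 0, so the roots are the complex-conjugate pair z = (-b +/- i sqrt(-D)) / (2a) = -0.0862 +/- 1.3102i.
  For a conjugate pair |z|^2 = z * conj(z) = (product of roots) = c/a = 1/(0.58) = 1.724138, so |z| = sqrt(1.724138) = 1.3131 for both roots.
Moduli of all roots: 2.5000, 1.3131, 1.3131.
All moduli strictly greater than 1? Yes.
Verdict: Invertible.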